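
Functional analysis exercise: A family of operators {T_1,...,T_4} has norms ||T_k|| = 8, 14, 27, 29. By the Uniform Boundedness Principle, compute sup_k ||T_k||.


By the Uniform Boundedness Principle, the supremum of norms is finite.
sup_k ||T_k|| = max(8, 14, 27, 29) = 29

29


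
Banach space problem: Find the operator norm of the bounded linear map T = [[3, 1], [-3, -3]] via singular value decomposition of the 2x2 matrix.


A^T A = [[18, 12], [12, 10]]
trace(A^T A) = 28, det(A^T A) = 36
discriminant = 28^2 - 4*36 = 640
Largest eigenvalue of A^T A = (trace + sqrt(disc))/2 = 26.6491
||T|| = sqrt(26.6491) = 5.1623

5.1623


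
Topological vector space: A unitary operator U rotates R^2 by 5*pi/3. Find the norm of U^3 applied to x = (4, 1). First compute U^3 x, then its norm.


U is a rotation by theta = 5*pi/3
U^3 = rotation by 3*theta = 15*pi/3 = 3*pi/3 (mod 2*pi)
cos(3*pi/3) = -1.0000, sin(3*pi/3) = 0.0000
U^3 x = (-1.0000 * 4 - 0.0000 * 1, 0.0000 * 4 + -1.0000 * 1)
= (-4.0000, -1.0000)
||U^3 x|| = sqrt((-4.0000)^2 + (-1.0000)^2) = sqrt(17.0000) = 4.1231

4.1231


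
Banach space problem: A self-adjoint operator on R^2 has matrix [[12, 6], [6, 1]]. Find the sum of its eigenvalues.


For a self-adjoint (symmetric) matrix, the eigenvalues are real.
The sum of eigenvalues equals the trace of the matrix.
trace = 12 + 1 = 13

13


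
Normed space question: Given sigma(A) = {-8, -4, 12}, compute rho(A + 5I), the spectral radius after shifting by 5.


Spectrum of A + 5I = {-3, 1, 17}
Spectral radius = max |lambda| over the shifted spectrum
= max(3, 1, 17) = 17

17


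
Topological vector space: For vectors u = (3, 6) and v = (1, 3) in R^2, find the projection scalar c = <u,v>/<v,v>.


Computing <u,v> = 3*1 + 6*3 = 21
Computing <v,v> = 1^2 + 3^2 = 10
Projection coefficient = 21/10 = 2.1000

2.1000


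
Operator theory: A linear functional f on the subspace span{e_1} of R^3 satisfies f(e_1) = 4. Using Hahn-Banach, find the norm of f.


The norm of f is given by ||f|| = sup_{||x||=1} |f(x)|.
On span{e_1}, ||e_1|| = 1, so ||f|| = |f(e_1)| / ||e_1||
= |4| / 1 = 4.0000

4.0000


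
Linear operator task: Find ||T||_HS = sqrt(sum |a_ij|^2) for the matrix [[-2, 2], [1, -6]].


The Hilbert-Schmidt norm is sqrt(sum of squares of all entries).
Sum of squares = (-2)^2 + 2^2 + 1^2 + (-6)^2
= 4 + 4 + 1 + 36 = 45
||T||_HS = sqrt(45) = 6.7082

6.7082


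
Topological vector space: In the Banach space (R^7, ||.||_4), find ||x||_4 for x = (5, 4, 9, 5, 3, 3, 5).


The l^4 norm = (sum |x_i|^4)^(1/4)
Sum of 4th powers = 625 + 256 + 6561 + 625 + 81 + 81 + 625 = 8854
||x||_4 = (8854)^(1/4) = 9.7003

9.7003


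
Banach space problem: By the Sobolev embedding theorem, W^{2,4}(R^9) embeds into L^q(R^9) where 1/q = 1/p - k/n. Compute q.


Using the Sobolev embedding formula: 1/q = 1/p - k/n
1/q = 1/4 - 2/9 = 1/36
q = 1/(1/36) = 36

36.0000


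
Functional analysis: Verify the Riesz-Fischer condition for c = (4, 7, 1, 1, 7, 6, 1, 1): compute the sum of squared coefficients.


sum |c_n|^2 = 4^2 + 7^2 + 1^2 + 1^2 + 7^2 + 6^2 + 1^2 + 1^2
= 16 + 49 + 1 + 1 + 49 + 36 + 1 + 1
= 154

154


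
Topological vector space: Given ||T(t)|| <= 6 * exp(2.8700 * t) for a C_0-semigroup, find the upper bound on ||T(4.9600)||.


||T(4.9600)|| <= 6 * exp(2.8700 * 4.9600)
= 6 * exp(14.2352)
= 6 * 1.5215e+06
= 9.1289e+06

9.1289e+06


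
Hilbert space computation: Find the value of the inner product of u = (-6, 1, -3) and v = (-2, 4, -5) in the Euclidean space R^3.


Computing the standard inner product <u, v> = sum u_i * v_i
= -6*-2 + 1*4 + -3*-5
= 12 + 4 + 15
= 31

31


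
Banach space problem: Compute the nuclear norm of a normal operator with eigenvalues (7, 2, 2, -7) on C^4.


For a normal operator, singular values equal |eigenvalues|.
Trace norm = sum |lambda_i| = 7 + 2 + 2 + 7
= 18

18


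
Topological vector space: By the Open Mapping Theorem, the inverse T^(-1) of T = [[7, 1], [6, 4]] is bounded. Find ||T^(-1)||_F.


det(T) = 7*4 - 1*6 = 22
T^(-1) = (1/22) * [[4, -1], [-6, 7]] = [[0.1818, -0.0455], [-0.2727, 0.3182]]
||T^(-1)||_F^2 = 0.1818^2 + (-0.0455)^2 + (-0.2727)^2 + 0.3182^2 = 0.2107
||T^(-1)||_F = sqrt(0.2107) = 0.4591

0.4591


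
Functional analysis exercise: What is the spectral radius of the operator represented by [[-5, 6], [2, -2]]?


For a 2x2 matrix, eigenvalues satisfy lambda^2 - (trace)*lambda + det = 0
trace = -5 + -2 = -7
det = -5*-2 - 6*2 = -2
discriminant = (-7)^2 - 4*(-2) = 57
spectral radius = max |eigenvalue| = 7.2749

7.2749


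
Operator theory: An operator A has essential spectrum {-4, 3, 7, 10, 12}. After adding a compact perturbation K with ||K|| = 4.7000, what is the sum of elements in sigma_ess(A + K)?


By Weyl's theorem, the essential spectrum is invariant under compact perturbations.
sigma_ess(A + K) = sigma_ess(A) = {-4, 3, 7, 10, 12}
Sum = -4 + 3 + 7 + 10 + 12 = 28

28


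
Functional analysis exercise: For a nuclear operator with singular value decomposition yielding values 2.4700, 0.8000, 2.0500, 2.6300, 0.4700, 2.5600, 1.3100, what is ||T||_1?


The nuclear norm is the sum of all singular values.
||T||_1 = 2.4700 + 0.8000 + 2.0500 + 2.6300 + 0.4700 + 2.5600 + 1.3100
= 12.2900

12.2900


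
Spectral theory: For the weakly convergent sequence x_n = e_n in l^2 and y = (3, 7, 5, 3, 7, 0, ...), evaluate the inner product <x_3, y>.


x_3 = e_3 is the standard basis vector with 1 in position 3.
<x_3, y> = y_3 = 5
As n -> infinity, <x_n, y> -> 0, confirming weak convergence of (x_n) to 0.

5


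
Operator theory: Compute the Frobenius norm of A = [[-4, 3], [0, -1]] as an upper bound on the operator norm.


||A||_F^2 = sum a_ij^2
= (-4)^2 + 3^2 + 0^2 + (-1)^2
= 16 + 9 + 0 + 1 = 26
||A||_F = sqrt(26) = 5.0990

5.0990


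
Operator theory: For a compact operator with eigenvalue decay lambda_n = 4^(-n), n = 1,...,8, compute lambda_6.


The eigenvalue formula gives lambda_6 = 1/4^6
= 1/4096
= 2.4414e-04

2.4414e-04


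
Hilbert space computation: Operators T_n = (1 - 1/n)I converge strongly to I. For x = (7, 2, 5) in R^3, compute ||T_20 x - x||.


T_20 x - x = (1 - 1/20)x - x = -x/20
||x|| = sqrt(78) = 8.8318
||T_20 x - x|| = ||x||/20 = 8.8318/20 = 0.4416

0.4416


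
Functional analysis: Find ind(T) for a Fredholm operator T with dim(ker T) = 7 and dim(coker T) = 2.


The Fredholm index is defined as ind(T) = dim(ker T) - dim(coker T)
= 7 - 2
= 5

5


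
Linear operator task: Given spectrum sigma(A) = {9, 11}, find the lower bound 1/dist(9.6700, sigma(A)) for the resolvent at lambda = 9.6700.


dist(9.6700, {9, 11}) = min(|9.6700 - 9|, |9.6700 - 11|)
= min(0.6700, 1.3300) = 0.6700
Resolvent bound = 1/0.6700 = 1.4925

1.4925


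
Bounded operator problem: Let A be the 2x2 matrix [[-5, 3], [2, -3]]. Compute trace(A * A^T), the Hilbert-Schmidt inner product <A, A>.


trace(A * A^T) = sum of squares of all entries
= (-5)^2 + 3^2 + 2^2 + (-3)^2
= 25 + 9 + 4 + 9
= 47

47


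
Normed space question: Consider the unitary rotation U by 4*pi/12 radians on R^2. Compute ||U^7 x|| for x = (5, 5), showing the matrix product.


U is a rotation by theta = 4*pi/12
U^7 = rotation by 7*theta = 28*pi/12 = 4*pi/12 (mod 2*pi)
cos(4*pi/12) = 0.5000, sin(4*pi/12) = 0.8660
U^7 x = (0.5000 * 5 - 0.8660 * 5, 0.8660 * 5 + 0.5000 * 5)
= (-1.8301, 6.8301)
||U^7 x|| = sqrt((-1.8301)^2 + 6.8301^2) = sqrt(50.0000) = 7.0711

7.0711


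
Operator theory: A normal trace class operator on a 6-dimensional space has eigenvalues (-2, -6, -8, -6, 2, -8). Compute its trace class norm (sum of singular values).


For a normal operator, singular values equal |eigenvalues|.
Trace norm = sum |lambda_i| = 2 + 6 + 8 + 6 + 2 + 8
= 32

32


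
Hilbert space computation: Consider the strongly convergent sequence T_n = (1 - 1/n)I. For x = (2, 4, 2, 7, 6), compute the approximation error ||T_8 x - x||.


T_8 x - x = (1 - 1/8)x - x = -x/8
||x|| = sqrt(109) = 10.4403
||T_8 x - x|| = ||x||/8 = 10.4403/8 = 1.3050

1.3050


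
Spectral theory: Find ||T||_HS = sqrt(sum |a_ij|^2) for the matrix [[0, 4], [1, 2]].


The Hilbert-Schmidt norm is sqrt(sum of squares of all entries).
Sum of squares = 0^2 + 4^2 + 1^2 + 2^2
= 0 + 16 + 1 + 4 = 21
||T||_HS = sqrt(21) = 4.5826

4.5826


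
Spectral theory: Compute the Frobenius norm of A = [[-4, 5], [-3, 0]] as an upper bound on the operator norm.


||A||_F^2 = sum a_ij^2
= (-4)^2 + 5^2 + (-3)^2 + 0^2
= 16 + 25 + 9 + 0 = 50
||A||_F = sqrt(50) = 7.0711

7.0711


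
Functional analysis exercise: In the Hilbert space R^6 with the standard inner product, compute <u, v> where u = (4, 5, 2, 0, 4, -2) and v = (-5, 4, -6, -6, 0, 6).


Computing the standard inner product <u, v> = sum u_i * v_i
= 4*-5 + 5*4 + 2*-6 + 0*-6 + 4*0 + -2*6
= -20 + 20 + -12 + 0 + 0 + -12
= -24

-24


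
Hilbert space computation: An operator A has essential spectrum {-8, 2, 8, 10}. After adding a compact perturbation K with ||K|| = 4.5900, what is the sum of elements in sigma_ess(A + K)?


By Weyl's theorem, the essential spectrum is invariant under compact perturbations.
sigma_ess(A + K) = sigma_ess(A) = {-8, 2, 8, 10}
Sum = -8 + 2 + 8 + 10 = 12

12


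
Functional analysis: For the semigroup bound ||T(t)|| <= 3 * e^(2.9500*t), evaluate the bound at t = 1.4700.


||T(1.4700)|| <= 3 * exp(2.9500 * 1.4700)
= 3 * exp(4.3365)
= 3 * 76.4395
= 229.3186

229.3186


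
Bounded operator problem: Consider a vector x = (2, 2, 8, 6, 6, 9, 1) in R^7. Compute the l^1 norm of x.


The l^1 norm equals the sum of absolute values of all components.
||x||_1 = 2 + 2 + 8 + 6 + 6 + 9 + 1
= 34

34.0000


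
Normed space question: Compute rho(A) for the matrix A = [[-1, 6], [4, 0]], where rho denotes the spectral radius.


For a 2x2 matrix, eigenvalues satisfy lambda^2 - (trace)*lambda + det = 0
trace = -1 + 0 = -1
det = -1*0 - 6*4 = -24
discriminant = (-1)^2 - 4*(-24) = 97
spectral radius = max |eigenvalue| = 5.4244

5.4244


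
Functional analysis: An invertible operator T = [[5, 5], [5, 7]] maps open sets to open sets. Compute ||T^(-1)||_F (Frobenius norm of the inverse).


det(T) = 5*7 - 5*5 = 10
T^(-1) = (1/10) * [[7, -5], [-5, 5]] = [[0.7000, -0.5000], [-0.5000, 0.5000]]
||T^(-1)||_F^2 = 0.7000^2 + (-0.5000)^2 + (-0.5000)^2 + 0.5000^2 = 1.2400
||T^(-1)||_F = sqrt(1.2400) = 1.1136

1.1136


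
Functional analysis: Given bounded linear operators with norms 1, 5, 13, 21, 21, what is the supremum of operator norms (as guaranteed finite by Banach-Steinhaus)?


By the Uniform Boundedness Principle, the supremum of norms is finite.
sup_k ||T_k|| = max(1, 5, 13, 21, 21) = 21

21


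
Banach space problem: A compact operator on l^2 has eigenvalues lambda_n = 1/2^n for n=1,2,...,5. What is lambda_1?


The eigenvalue formula gives lambda_1 = 1/2^1
= 1/2
= 0.5000

0.5000


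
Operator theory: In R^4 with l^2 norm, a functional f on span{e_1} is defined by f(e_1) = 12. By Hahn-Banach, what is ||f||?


The norm of f is given by ||f|| = sup_{||x||=1} |f(x)|.
On span{e_1}, ||e_1|| = 1, so ||f|| = |f(e_1)| / ||e_1||
= |12| / 1 = 12.0000

12.0000


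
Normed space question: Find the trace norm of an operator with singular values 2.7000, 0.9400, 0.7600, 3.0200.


The nuclear norm is the sum of all singular values.
||T||_1 = 2.7000 + 0.9400 + 0.7600 + 3.0200
= 7.4200

7.4200


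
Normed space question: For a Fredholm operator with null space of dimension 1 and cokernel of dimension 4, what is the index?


The Fredholm index is defined as ind(T) = dim(ker T) - dim(coker T)
= 1 - 4
= -3

-3


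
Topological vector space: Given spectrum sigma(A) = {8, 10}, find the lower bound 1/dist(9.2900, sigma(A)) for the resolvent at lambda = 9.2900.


dist(9.2900, {8, 10}) = min(|9.2900 - 8|, |9.2900 - 10|)
= min(1.2900, 0.7100) = 0.7100
Resolvent bound = 1/0.7100 = 1.4085

1.4085


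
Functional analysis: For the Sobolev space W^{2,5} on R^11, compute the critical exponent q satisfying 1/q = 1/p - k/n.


Using the Sobolev embedding formula: 1/q = 1/p - k/n
1/q = 1/5 - 2/11 = 1/55
q = 1/(1/55) = 55

55.0000


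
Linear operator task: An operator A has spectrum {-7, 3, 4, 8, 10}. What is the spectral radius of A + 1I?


Spectrum of A + 1I = {-6, 4, 5, 9, 11}
Spectral radius = max |lambda| over the shifted spectrum
= max(6, 4, 5, 9, 11) = 11

11


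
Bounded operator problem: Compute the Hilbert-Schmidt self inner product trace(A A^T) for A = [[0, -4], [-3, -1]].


trace(A * A^T) = sum of squares of all entries
= 0^2 + (-4)^2 + (-3)^2 + (-1)^2
= 0 + 16 + 9 + 1
= 26

26


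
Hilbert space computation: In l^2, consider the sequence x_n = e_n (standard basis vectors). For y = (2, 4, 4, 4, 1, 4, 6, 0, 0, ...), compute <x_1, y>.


x_1 = e_1 is the standard basis vector with 1 in position 1.
<x_1, y> = y_1 = 2
As n -> infinity, <x_n, y> -> 0, confirming weak convergence of (x_n) to 0.

2


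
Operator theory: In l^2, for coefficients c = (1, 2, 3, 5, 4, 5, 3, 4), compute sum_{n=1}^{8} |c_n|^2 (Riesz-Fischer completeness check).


sum |c_n|^2 = 1^2 + 2^2 + 3^2 + 5^2 + 4^2 + 5^2 + 3^2 + 4^2
= 1 + 4 + 9 + 25 + 16 + 25 + 9 + 16
= 105

105


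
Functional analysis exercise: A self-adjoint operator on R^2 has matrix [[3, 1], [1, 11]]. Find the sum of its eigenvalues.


For a self-adjoint (symmetric) matrix, the eigenvalues are real.
The sum of eigenvalues equals the trace of the matrix.
trace = 3 + 11 = 14

14


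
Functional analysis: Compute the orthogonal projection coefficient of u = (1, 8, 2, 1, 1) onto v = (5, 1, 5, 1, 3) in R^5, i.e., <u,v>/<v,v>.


Computing <u,v> = 1*5 + 8*1 + 2*5 + 1*1 + 1*3 = 27
Computing <v,v> = 5^2 + 1^2 + 5^2 + 1^2 + 3^2 = 61
Projection coefficient = 27/61 = 0.4426

0.4426


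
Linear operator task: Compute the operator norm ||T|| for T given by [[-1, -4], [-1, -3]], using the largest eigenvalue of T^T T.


A^T A = [[2, 7], [7, 25]]
trace(A^T A) = 27, det(A^T A) = 1
discriminant = 27^2 - 4*1 = 725
Largest eigenvalue of A^T A = (trace + sqrt(disc))/2 = 26.9629
||T|| = sqrt(26.9629) = 5.1926

5.1926


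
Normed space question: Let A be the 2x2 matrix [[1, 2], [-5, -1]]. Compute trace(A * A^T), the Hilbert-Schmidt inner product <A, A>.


trace(A * A^T) = sum of squares of all entries
= 1^2 + 2^2 + (-5)^2 + (-1)^2
= 1 + 4 + 25 + 1
= 31

31


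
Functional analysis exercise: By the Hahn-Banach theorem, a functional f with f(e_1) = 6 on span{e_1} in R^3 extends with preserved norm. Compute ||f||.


The norm of f is given by ||f|| = sup_{||x||=1} |f(x)|.
On span{e_1}, ||e_1|| = 1, so ||f|| = |f(e_1)| / ||e_1||
= |6| / 1 = 6.0000

6.0000


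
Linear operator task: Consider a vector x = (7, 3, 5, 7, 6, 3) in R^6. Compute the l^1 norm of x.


The l^1 norm equals the sum of absolute values of all components.
||x||_1 = 7 + 3 + 5 + 7 + 6 + 3
= 31

31.0000


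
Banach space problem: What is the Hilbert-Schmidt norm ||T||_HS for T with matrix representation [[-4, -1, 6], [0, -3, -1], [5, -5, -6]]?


The Hilbert-Schmidt norm is sqrt(sum of squares of all entries).
Sum of squares = (-4)^2 + (-1)^2 + 6^2 + 0^2 + (-3)^2 + (-1)^2 + 5^2 + (-5)^2 + (-6)^2
= 16 + 1 + 36 + 0 + 9 + 1 + 25 + 25 + 36 = 149
||T||_HS = sqrt(149) = 12.2066

12.2066


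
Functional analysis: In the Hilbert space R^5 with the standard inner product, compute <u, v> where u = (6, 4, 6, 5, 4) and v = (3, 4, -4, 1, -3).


Computing the standard inner product <u, v> = sum u_i * v_i
= 6*3 + 4*4 + 6*-4 + 5*1 + 4*-3
= 18 + 16 + -24 + 5 + -12
= 3

3


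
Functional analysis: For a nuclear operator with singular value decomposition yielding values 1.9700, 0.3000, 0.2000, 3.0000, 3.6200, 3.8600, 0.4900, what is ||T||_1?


The nuclear norm is the sum of all singular values.
||T||_1 = 1.9700 + 0.3000 + 0.2000 + 3.0000 + 3.6200 + 3.8600 + 0.4900
= 13.4400

13.4400


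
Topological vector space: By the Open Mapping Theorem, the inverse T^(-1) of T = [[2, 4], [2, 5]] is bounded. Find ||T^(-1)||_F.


det(T) = 2*5 - 4*2 = 2
T^(-1) = (1/2) * [[5, -4], [-2, 2]] = [[2.5000, -2.0000], [-1.0000, 1.0000]]
||T^(-1)||_F^2 = 2.5000^2 + (-2.0000)^2 + (-1.0000)^2 + 1.0000^2 = 12.2500
||T^(-1)||_F = sqrt(12.2500) = 3.5000

3.5000


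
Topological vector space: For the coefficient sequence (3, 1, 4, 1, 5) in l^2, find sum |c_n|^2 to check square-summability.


sum |c_n|^2 = 3^2 + 1^2 + 4^2 + 1^2 + 5^2
= 9 + 1 + 16 + 1 + 25
= 52

52


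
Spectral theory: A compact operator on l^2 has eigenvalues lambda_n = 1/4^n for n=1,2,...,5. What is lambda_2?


The eigenvalue formula gives lambda_2 = 1/4^2
= 1/16
= 0.0625

0.0625


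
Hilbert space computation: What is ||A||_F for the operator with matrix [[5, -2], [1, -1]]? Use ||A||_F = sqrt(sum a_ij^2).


||A||_F^2 = sum a_ij^2
= 5^2 + (-2)^2 + 1^2 + (-1)^2
= 25 + 4 + 1 + 1 = 31
||A||_F = sqrt(31) = 5.5678

5.5678


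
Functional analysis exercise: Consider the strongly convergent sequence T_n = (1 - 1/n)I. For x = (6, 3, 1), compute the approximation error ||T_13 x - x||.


T_13 x - x = (1 - 1/13)x - x = -x/13
||x|| = sqrt(46) = 6.7823
||T_13 x - x|| = ||x||/13 = 6.7823/13 = 0.5217

0.5217


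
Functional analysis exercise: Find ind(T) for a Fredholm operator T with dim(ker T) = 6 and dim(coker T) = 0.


The Fredholm index is defined as ind(T) = dim(ker T) - dim(coker T)
= 6 - 0
= 6

6


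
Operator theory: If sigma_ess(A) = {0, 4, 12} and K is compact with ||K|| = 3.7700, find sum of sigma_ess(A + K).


By Weyl's theorem, the essential spectrum is invariant under compact perturbations.
sigma_ess(A + K) = sigma_ess(A) = {0, 4, 12}
Sum = 0 + 4 + 12 = 16

16


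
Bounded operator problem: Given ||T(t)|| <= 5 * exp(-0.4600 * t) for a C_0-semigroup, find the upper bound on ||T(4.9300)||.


||T(4.9300)|| <= 5 * exp(-0.4600 * 4.9300)
= 5 * exp(-2.2678)
= 5 * 0.1035
= 0.5177

0.5177


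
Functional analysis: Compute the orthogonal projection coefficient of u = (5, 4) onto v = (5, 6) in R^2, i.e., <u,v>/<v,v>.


Computing <u,v> = 5*5 + 4*6 = 49
Computing <v,v> = 5^2 + 6^2 = 61
Projection coefficient = 49/61 = 0.8033

0.8033


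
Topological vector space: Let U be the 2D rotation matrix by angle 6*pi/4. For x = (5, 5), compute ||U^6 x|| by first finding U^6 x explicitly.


U is a rotation by theta = 6*pi/4
U^6 = rotation by 6*theta = 36*pi/4 = 4*pi/4 (mod 2*pi)
cos(4*pi/4) = -1.0000, sin(4*pi/4) = 0.0000
U^6 x = (-1.0000 * 5 - 0.0000 * 5, 0.0000 * 5 + -1.0000 * 5)
= (-5.0000, -5.0000)
||U^6 x|| = sqrt((-5.0000)^2 + (-5.0000)^2) = sqrt(50.0000) = 7.0711

7.0711


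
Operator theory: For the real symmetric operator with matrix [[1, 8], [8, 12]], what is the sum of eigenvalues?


For a self-adjoint (symmetric) matrix, the eigenvalues are real.
The sum of eigenvalues equals the trace of the matrix.
trace = 1 + 12 = 13

13


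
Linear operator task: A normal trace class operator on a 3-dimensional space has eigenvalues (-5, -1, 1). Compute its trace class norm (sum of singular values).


For a normal operator, singular values equal |eigenvalues|.
Trace norm = sum |lambda_i| = 5 + 1 + 1
= 7

7


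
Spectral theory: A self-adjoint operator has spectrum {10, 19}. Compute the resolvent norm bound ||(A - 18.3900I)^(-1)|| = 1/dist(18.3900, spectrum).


dist(18.3900, {10, 19}) = min(|18.3900 - 10|, |18.3900 - 19|)
= min(8.3900, 0.6100) = 0.6100
Resolvent bound = 1/0.6100 = 1.6393

1.6393


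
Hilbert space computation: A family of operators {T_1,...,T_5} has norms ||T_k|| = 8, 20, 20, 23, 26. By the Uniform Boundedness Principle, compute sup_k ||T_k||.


By the Uniform Boundedness Principle, the supremum of norms is finite.
sup_k ||T_k|| = max(8, 20, 20, 23, 26) = 26

26


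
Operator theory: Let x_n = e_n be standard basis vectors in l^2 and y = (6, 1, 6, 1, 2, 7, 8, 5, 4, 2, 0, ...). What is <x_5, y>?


x_5 = e_5 is the standard basis vector with 1 in position 5.
<x_5, y> = y_5 = 2
As n -> infinity, <x_n, y> -> 0, confirming weak convergence of (x_n) to 0.

2


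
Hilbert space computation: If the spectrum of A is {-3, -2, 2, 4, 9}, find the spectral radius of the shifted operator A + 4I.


Spectrum of A + 4I = {1, 2, 6, 8, 13}
Spectral radius = max |lambda| over the shifted spectrum
= max(1, 2, 6, 8, 13) = 13

13


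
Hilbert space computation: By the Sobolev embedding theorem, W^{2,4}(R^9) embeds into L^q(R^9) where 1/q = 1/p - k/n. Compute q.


Using the Sobolev embedding formula: 1/q = 1/p - k/n
1/q = 1/4 - 2/9 = 1/36
q = 1/(1/36) = 36

36.0000


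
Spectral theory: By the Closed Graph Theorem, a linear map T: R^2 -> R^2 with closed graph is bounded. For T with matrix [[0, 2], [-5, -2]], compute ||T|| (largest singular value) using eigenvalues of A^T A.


A^T A = [[25, 10], [10, 8]]
trace(A^T A) = 33, det(A^T A) = 100
discriminant = 33^2 - 4*100 = 689
Largest eigenvalue of A^T A = (trace + sqrt(disc))/2 = 29.6244
||T|| = sqrt(29.6244) = 5.4428

5.4428


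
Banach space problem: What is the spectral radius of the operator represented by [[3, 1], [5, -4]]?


For a 2x2 matrix, eigenvalues satisfy lambda^2 - (trace)*lambda + det = 0
trace = 3 + -4 = -1
det = 3*-4 - 1*5 = -17
discriminant = (-1)^2 - 4*(-17) = 69
spectral radius = max |eigenvalue| = 4.6533

4.6533


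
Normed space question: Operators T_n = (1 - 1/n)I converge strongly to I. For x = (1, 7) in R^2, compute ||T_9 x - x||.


T_9 x - x = (1 - 1/9)x - x = -x/9
||x|| = sqrt(50) = 7.0711
||T_9 x - x|| = ||x||/9 = 7.0711/9 = 0.7857

0.7857


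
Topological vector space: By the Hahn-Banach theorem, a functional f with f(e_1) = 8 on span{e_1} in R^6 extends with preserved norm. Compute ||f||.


The norm of f is given by ||f|| = sup_{||x||=1} |f(x)|.
On span{e_1}, ||e_1|| = 1, so ||f|| = |f(e_1)| / ||e_1||
= |8| / 1 = 8.0000

8.0000


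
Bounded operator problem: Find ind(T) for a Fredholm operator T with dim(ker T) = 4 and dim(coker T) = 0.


The Fredholm index is defined as ind(T) = dim(ker T) - dim(coker T)
= 4 - 0
= 4

4


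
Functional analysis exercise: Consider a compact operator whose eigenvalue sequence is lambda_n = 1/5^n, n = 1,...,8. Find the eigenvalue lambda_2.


The eigenvalue formula gives lambda_2 = 1/5^2
= 1/25
= 0.0400

0.0400


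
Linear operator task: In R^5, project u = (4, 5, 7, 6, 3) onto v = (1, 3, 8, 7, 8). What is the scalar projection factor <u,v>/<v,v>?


Computing <u,v> = 4*1 + 5*3 + 7*8 + 6*7 + 3*8 = 141
Computing <v,v> = 1^2 + 3^2 + 8^2 + 7^2 + 8^2 = 187
Projection coefficient = 141/187 = 0.7540

0.7540


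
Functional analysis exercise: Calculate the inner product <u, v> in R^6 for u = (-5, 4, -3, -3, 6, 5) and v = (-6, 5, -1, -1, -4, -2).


Computing the standard inner product <u, v> = sum u_i * v_i
= -5*-6 + 4*5 + -3*-1 + -3*-1 + 6*-4 + 5*-2
= 30 + 20 + 3 + 3 + -24 + -10
= 22

22


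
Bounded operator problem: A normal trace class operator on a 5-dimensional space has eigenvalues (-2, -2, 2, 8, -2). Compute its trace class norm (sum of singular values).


For a normal operator, singular values equal |eigenvalues|.
Trace norm = sum |lambda_i| = 2 + 2 + 2 + 8 + 2
= 16

16


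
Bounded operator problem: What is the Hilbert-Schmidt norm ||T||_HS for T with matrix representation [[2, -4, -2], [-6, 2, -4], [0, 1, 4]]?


The Hilbert-Schmidt norm is sqrt(sum of squares of all entries).
Sum of squares = 2^2 + (-4)^2 + (-2)^2 + (-6)^2 + 2^2 + (-4)^2 + 0^2 + 1^2 + 4^2
= 4 + 16 + 4 + 36 + 4 + 16 + 0 + 1 + 16 = 97
||T||_HS = sqrt(97) = 9.8489

9.8489


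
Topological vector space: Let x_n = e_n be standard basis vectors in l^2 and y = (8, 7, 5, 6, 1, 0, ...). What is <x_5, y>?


x_5 = e_5 is the standard basis vector with 1 in position 5.
<x_5, y> = y_5 = 1
As n -> infinity, <x_n, y> -> 0, confirming weak convergence of (x_n) to 0.

1


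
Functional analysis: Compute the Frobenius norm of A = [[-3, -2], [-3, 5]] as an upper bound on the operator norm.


||A||_F^2 = sum a_ij^2
= (-3)^2 + (-2)^2 + (-3)^2 + 5^2
= 9 + 4 + 9 + 25 = 47
||A||_F = sqrt(47) = 6.8557

6.8557


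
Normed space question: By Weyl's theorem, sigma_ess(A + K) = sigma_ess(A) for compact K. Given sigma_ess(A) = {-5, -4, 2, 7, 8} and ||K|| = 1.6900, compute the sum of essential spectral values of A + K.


By Weyl's theorem, the essential spectrum is invariant under compact perturbations.
sigma_ess(A + K) = sigma_ess(A) = {-5, -4, 2, 7, 8}
Sum = -5 + -4 + 2 + 7 + 8 = 8

8


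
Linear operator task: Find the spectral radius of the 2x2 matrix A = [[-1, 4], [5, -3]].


For a 2x2 matrix, eigenvalues satisfy lambda^2 - (trace)*lambda + det = 0
trace = -1 + -3 = -4
det = -1*-3 - 4*5 = -17
discriminant = (-4)^2 - 4*(-17) = 84
spectral radius = max |eigenvalue| = 6.5826

6.5826


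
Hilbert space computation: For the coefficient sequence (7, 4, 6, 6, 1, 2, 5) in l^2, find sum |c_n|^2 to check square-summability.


sum |c_n|^2 = 7^2 + 4^2 + 6^2 + 6^2 + 1^2 + 2^2 + 5^2
= 49 + 16 + 36 + 36 + 1 + 4 + 25
= 167

167


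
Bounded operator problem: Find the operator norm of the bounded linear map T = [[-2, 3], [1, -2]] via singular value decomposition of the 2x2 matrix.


A^T A = [[5, -8], [-8, 13]]
trace(A^T A) = 18, det(A^T A) = 1
discriminant = 18^2 - 4*1 = 320
Largest eigenvalue of A^T A = (trace + sqrt(disc))/2 = 17.9443
||T|| = sqrt(17.9443) = 4.2361

4.2361


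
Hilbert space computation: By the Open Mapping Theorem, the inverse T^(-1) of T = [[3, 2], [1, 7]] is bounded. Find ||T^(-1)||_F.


det(T) = 3*7 - 2*1 = 19
T^(-1) = (1/19) * [[7, -2], [-1, 3]] = [[0.3684, -0.1053], [-0.0526, 0.1579]]
||T^(-1)||_F^2 = 0.3684^2 + (-0.1053)^2 + (-0.0526)^2 + 0.1579^2 = 0.1745
||T^(-1)||_F = sqrt(0.1745) = 0.4178

0.4178


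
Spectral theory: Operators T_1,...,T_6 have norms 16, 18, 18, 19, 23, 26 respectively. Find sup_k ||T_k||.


By the Uniform Boundedness Principle, the supremum of norms is finite.
sup_k ||T_k|| = max(16, 18, 18, 19, 23, 26) = 26

26


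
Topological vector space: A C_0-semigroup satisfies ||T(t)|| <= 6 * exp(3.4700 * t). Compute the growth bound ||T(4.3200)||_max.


||T(4.3200)|| <= 6 * exp(3.4700 * 4.3200)
= 6 * exp(14.9904)
= 6 * 3.2378e+06
= 1.9427e+07

1.9427e+07


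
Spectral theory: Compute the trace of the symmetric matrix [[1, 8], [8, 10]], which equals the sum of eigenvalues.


For a self-adjoint (symmetric) matrix, the eigenvalues are real.
The sum of eigenvalues equals the trace of the matrix.
trace = 1 + 10 = 11

11


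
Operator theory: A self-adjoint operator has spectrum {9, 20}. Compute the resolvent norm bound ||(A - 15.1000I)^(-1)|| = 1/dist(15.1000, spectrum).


dist(15.1000, {9, 20}) = min(|15.1000 - 9|, |15.1000 - 20|)
= min(6.1000, 4.9000) = 4.9000
Resolvent bound = 1/4.9000 = 0.2041

0.2041


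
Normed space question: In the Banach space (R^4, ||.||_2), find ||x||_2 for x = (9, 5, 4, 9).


The l^2 norm = (sum |x_i|^2)^(1/2)
Sum of 2th powers = 81 + 25 + 16 + 81 = 203
||x||_2 = (203)^(1/2) = 14.2478

14.2478


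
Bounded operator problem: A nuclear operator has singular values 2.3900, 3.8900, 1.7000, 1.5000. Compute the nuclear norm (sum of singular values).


The nuclear norm is the sum of all singular values.
||T||_1 = 2.3900 + 3.8900 + 1.7000 + 1.5000
= 9.4800

9.4800


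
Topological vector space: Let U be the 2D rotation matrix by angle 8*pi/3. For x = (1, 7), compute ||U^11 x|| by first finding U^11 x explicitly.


U is a rotation by theta = 8*pi/3
U^11 = rotation by 11*theta = 88*pi/3 = 4*pi/3 (mod 2*pi)
cos(4*pi/3) = -0.5000, sin(4*pi/3) = -0.8660
U^11 x = (-0.5000 * 1 - -0.8660 * 7, -0.8660 * 1 + -0.5000 * 7)
= (5.5622, -4.3660)
||U^11 x|| = sqrt(5.5622^2 + (-4.3660)^2) = sqrt(50.0000) = 7.0711

7.0711


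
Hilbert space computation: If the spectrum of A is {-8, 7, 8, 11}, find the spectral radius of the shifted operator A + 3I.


Spectrum of A + 3I = {-5, 10, 11, 14}
Spectral radius = max |lambda| over the shifted spectrum
= max(5, 10, 11, 14) = 14

14


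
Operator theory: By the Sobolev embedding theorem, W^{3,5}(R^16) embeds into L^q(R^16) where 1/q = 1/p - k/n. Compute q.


Using the Sobolev embedding formula: 1/q = 1/p - k/n
1/q = 1/5 - 3/16 = 1/80
q = 1/(1/80) = 80

80.0000


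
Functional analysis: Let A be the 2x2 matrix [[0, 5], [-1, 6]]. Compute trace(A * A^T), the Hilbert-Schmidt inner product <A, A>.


trace(A * A^T) = sum of squares of all entries
= 0^2 + 5^2 + (-1)^2 + 6^2
= 0 + 25 + 1 + 36
= 62

62


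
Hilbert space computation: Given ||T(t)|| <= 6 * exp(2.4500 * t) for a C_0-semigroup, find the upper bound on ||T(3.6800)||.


||T(3.6800)|| <= 6 * exp(2.4500 * 3.6800)
= 6 * exp(9.0160)
= 6 * 8233.7760
= 49402.6561

49402.6561


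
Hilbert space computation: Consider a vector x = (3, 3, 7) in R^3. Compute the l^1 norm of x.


The l^1 norm equals the sum of absolute values of all components.
||x||_1 = 3 + 3 + 7
= 13

13.0000


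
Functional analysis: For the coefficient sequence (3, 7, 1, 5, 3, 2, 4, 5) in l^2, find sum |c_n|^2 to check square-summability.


sum |c_n|^2 = 3^2 + 7^2 + 1^2 + 5^2 + 3^2 + 2^2 + 4^2 + 5^2
= 9 + 49 + 1 + 25 + 9 + 4 + 16 + 25
= 138

138


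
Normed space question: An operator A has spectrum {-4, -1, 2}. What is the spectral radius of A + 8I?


Spectrum of A + 8I = {4, 7, 10}
Spectral radius = max |lambda| over the shifted spectrum
= max(4, 7, 10) = 10

10


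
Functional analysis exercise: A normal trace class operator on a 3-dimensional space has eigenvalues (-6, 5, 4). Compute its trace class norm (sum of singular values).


For a normal operator, singular values equal |eigenvalues|.
Trace norm = sum |lambda_i| = 6 + 5 + 4
= 15

15


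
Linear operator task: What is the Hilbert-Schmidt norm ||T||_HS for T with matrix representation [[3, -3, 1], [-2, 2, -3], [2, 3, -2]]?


The Hilbert-Schmidt norm is sqrt(sum of squares of all entries).
Sum of squares = 3^2 + (-3)^2 + 1^2 + (-2)^2 + 2^2 + (-3)^2 + 2^2 + 3^2 + (-2)^2
= 9 + 9 + 1 + 4 + 4 + 9 + 4 + 9 + 4 = 53
||T||_HS = sqrt(53) = 7.2801

7.2801


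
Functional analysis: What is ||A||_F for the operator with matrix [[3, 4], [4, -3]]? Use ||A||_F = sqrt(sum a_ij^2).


||A||_F^2 = sum a_ij^2
= 3^2 + 4^2 + 4^2 + (-3)^2
= 9 + 16 + 16 + 9 = 50
||A||_F = sqrt(50) = 7.0711

7.0711


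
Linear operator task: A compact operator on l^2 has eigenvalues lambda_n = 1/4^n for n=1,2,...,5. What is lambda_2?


The eigenvalue formula gives lambda_2 = 1/4^2
= 1/16
= 0.0625

0.0625


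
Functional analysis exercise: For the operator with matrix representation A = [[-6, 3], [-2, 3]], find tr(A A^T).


trace(A * A^T) = sum of squares of all entries
= (-6)^2 + 3^2 + (-2)^2 + 3^2
= 36 + 9 + 4 + 9
= 58

58


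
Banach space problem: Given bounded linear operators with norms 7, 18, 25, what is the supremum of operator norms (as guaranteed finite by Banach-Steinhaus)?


By the Uniform Boundedness Principle, the supremum of norms is finite.
sup_k ||T_k|| = max(7, 18, 25) = 25

25


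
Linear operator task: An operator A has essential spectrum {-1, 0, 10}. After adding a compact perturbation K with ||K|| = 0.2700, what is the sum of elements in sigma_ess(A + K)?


By Weyl's theorem, the essential spectrum is invariant under compact perturbations.
sigma_ess(A + K) = sigma_ess(A) = {-1, 0, 10}
Sum = -1 + 0 + 10 = 9

9


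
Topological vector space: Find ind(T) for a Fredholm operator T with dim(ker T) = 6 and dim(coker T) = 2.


The Fredholm index is defined as ind(T) = dim(ker T) - dim(coker T)
= 6 - 2
= 4

4


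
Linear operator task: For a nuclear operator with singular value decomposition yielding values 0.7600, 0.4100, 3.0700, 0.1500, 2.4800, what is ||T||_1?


The nuclear norm is the sum of all singular values.
||T||_1 = 0.7600 + 0.4100 + 3.0700 + 0.1500 + 2.4800
= 6.8700

6.8700


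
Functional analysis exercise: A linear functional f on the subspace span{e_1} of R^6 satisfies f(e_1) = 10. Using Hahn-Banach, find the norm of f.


The norm of f is given by ||f|| = sup_{||x||=1} |f(x)|.
On span{e_1}, ||e_1|| = 1, so ||f|| = |f(e_1)| / ||e_1||
= |10| / 1 = 10.0000

10.0000


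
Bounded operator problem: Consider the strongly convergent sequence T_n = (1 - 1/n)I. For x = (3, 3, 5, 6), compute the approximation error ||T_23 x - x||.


T_23 x - x = (1 - 1/23)x - x = -x/23
||x|| = sqrt(79) = 8.8882
||T_23 x - x|| = ||x||/23 = 8.8882/23 = 0.3864

0.3864


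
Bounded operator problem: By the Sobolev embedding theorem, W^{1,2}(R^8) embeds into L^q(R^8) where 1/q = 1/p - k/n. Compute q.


Using the Sobolev embedding formula: 1/q = 1/p - k/n
1/q = 1/2 - 1/8 = 3/8
q = 1/(3/8) = 8/3 = 2.6667

2.6667


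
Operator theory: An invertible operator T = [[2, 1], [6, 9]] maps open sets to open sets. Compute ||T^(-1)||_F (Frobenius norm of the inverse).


det(T) = 2*9 - 1*6 = 12
T^(-1) = (1/12) * [[9, -1], [-6, 2]] = [[0.7500, -0.0833], [-0.5000, 0.1667]]
||T^(-1)||_F^2 = 0.7500^2 + (-0.0833)^2 + (-0.5000)^2 + 0.1667^2 = 0.8472
||T^(-1)||_F = sqrt(0.8472) = 0.9204

0.9204


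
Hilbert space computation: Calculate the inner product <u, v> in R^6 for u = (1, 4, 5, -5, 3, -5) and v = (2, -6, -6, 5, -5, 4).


Computing the standard inner product <u, v> = sum u_i * v_i
= 1*2 + 4*-6 + 5*-6 + -5*5 + 3*-5 + -5*4
= 2 + -24 + -30 + -25 + -15 + -20
= -112

-112


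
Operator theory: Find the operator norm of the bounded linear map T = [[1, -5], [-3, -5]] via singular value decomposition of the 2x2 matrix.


A^T A = [[10, 10], [10, 50]]
trace(A^T A) = 60, det(A^T A) = 400
discriminant = 60^2 - 4*400 = 2000
Largest eigenvalue of A^T A = (trace + sqrt(disc))/2 = 52.3607
||T|| = sqrt(52.3607) = 7.2361

7.2361


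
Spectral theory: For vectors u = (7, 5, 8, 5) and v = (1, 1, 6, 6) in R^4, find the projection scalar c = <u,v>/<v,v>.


Computing <u,v> = 7*1 + 5*1 + 8*6 + 5*6 = 90
Computing <v,v> = 1^2 + 1^2 + 6^2 + 6^2 = 74
Projection coefficient = 90/74 = 1.2162

1.2162


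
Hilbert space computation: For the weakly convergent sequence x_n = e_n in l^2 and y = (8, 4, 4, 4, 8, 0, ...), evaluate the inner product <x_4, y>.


x_4 = e_4 is the standard basis vector with 1 in position 4.
<x_4, y> = y_4 = 4
As n -> infinity, <x_n, y> -> 0, confirming weak convergence of (x_n) to 0.

4


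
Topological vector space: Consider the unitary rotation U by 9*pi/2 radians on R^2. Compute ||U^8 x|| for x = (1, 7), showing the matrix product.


U is a rotation by theta = 9*pi/2
U^8 = rotation by 8*theta = 72*pi/2 = 0*pi/2 (mod 2*pi)
cos(0*pi/2) = 1.0000, sin(0*pi/2) = 0.0000
U^8 x = (1.0000 * 1 - 0.0000 * 7, 0.0000 * 1 + 1.0000 * 7)
= (1.0000, 7.0000)
||U^8 x|| = sqrt(1.0000^2 + 7.0000^2) = sqrt(50.0000) = 7.0711

7.0711


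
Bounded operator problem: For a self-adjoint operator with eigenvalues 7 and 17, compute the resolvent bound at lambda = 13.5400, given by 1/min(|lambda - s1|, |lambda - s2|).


dist(13.5400, {7, 17}) = min(|13.5400 - 7|, |13.5400 - 17|)
= min(6.5400, 3.4600) = 3.4600
Resolvent bound = 1/3.4600 = 0.2890

0.2890


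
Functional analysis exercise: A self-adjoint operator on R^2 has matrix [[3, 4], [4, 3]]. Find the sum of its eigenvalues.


For a self-adjoint (symmetric) matrix, the eigenvalues are real.
The sum of eigenvalues equals the trace of the matrix.
trace = 3 + 3 = 6

6


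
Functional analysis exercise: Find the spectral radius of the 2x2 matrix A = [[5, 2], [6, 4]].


For a 2x2 matrix, eigenvalues satisfy lambda^2 - (trace)*lambda + det = 0
trace = 5 + 4 = 9
det = 5*4 - 2*6 = 8
discriminant = 9^2 - 4*(8) = 49
spectral radius = max |eigenvalue| = 8.0000

8.0000


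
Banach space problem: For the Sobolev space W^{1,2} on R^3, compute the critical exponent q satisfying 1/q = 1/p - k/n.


Using the Sobolev embedding formula: 1/q = 1/p - k/n
1/q = 1/2 - 1/3 = 1/6
q = 1/(1/6) = 6

6.0000


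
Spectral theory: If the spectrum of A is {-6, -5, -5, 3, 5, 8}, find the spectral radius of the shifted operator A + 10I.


Spectrum of A + 10I = {4, 5, 5, 13, 15, 18}
Spectral radius = max |lambda| over the shifted spectrum
= max(4, 5, 5, 13, 15, 18) = 18

18


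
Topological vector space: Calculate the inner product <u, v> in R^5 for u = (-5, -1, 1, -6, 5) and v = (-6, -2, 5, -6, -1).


Computing the standard inner product <u, v> = sum u_i * v_i
= -5*-6 + -1*-2 + 1*5 + -6*-6 + 5*-1
= 30 + 2 + 5 + 36 + -5
= 68

68


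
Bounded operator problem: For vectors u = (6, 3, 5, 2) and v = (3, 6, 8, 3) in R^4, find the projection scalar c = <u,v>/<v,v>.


Computing <u,v> = 6*3 + 3*6 + 5*8 + 2*3 = 82
Computing <v,v> = 3^2 + 6^2 + 8^2 + 3^2 = 118
Projection coefficient = 82/118 = 0.6949

0.6949


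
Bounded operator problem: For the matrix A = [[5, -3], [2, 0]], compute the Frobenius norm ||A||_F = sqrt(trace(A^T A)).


||A||_F^2 = sum a_ij^2
= 5^2 + (-3)^2 + 2^2 + 0^2
= 25 + 9 + 4 + 0 = 38
||A||_F = sqrt(38) = 6.1644

6.1644


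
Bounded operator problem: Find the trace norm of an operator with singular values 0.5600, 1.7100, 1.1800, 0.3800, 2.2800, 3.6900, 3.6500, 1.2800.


The nuclear norm is the sum of all singular values.
||T||_1 = 0.5600 + 1.7100 + 1.1800 + 0.3800 + 2.2800 + 3.6900 + 3.6500 + 1.2800
= 14.7300

14.7300


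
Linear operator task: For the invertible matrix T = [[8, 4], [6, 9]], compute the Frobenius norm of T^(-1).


det(T) = 8*9 - 4*6 = 48
T^(-1) = (1/48) * [[9, -4], [-6, 8]] = [[0.1875, -0.0833], [-0.1250, 0.1667]]
||T^(-1)||_F^2 = 0.1875^2 + (-0.0833)^2 + (-0.1250)^2 + 0.1667^2 = 0.0855
||T^(-1)||_F = sqrt(0.0855) = 0.2924

0.2924


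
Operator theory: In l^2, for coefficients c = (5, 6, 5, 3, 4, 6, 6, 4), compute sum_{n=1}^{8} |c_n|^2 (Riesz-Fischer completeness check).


sum |c_n|^2 = 5^2 + 6^2 + 5^2 + 3^2 + 4^2 + 6^2 + 6^2 + 4^2
= 25 + 36 + 25 + 9 + 16 + 36 + 36 + 16
= 199

199


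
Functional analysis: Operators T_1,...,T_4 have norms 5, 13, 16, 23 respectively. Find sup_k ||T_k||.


By the Uniform Boundedness Principle, the supremum of norms is finite.
sup_k ||T_k|| = max(5, 13, 16, 23) = 23

23


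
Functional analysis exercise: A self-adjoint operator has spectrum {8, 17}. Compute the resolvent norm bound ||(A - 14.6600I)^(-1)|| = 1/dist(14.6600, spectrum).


dist(14.6600, {8, 17}) = min(|14.6600 - 8|, |14.6600 - 17|)
= min(6.6600, 2.3400) = 2.3400
Resolvent bound = 1/2.3400 = 0.4274

0.4274


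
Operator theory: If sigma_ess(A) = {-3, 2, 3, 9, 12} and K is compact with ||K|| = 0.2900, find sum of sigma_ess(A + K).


By Weyl's theorem, the essential spectrum is invariant under compact perturbations.
sigma_ess(A + K) = sigma_ess(A) = {-3, 2, 3, 9, 12}
Sum = -3 + 2 + 3 + 9 + 12 = 23

23


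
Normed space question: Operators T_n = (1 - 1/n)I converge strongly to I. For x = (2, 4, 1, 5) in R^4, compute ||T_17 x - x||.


T_17 x - x = (1 - 1/17)x - x = -x/17
||x|| = sqrt(46) = 6.7823
||T_17 x - x|| = ||x||/17 = 6.7823/17 = 0.3990

0.3990


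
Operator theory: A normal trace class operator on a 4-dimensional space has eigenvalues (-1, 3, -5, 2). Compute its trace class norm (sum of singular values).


For a normal operator, singular values equal |eigenvalues|.
Trace norm = sum |lambda_i| = 1 + 3 + 5 + 2
= 11

11


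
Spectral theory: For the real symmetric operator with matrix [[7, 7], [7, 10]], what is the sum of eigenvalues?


For a self-adjoint (symmetric) matrix, the eigenvalues are real.
The sum of eigenvalues equals the trace of the matrix.
trace = 7 + 10 = 17

17


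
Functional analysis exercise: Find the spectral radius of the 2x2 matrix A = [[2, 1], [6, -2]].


For a 2x2 matrix, eigenvalues satisfy lambda^2 - (trace)*lambda + det = 0
trace = 2 + -2 = 0
det = 2*-2 - 1*6 = -10
discriminant = 0^2 - 4*(-10) = 40
spectral radius = max |eigenvalue| = 3.1623

3.1623


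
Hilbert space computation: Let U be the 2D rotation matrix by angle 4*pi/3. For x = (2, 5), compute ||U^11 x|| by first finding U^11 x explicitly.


U is a rotation by theta = 4*pi/3
U^11 = rotation by 11*theta = 44*pi/3 = 2*pi/3 (mod 2*pi)
cos(2*pi/3) = -0.5000, sin(2*pi/3) = 0.8660
U^11 x = (-0.5000 * 2 - 0.8660 * 5, 0.8660 * 2 + -0.5000 * 5)
= (-5.3301, -0.7679)
||U^11 x|| = sqrt((-5.3301)^2 + (-0.7679)^2) = sqrt(29.0000) = 5.3852

5.3852
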